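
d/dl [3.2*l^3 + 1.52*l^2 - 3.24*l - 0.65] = 9.6*l^2 + 3.04*l - 3.24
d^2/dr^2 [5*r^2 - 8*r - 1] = 10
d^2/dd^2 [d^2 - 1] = 2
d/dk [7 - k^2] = -2*k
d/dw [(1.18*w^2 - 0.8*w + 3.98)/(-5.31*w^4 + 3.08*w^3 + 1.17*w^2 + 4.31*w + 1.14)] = (12.5316*w^5 - 16.3784*w^4 + 89.4632*w^3 - 30.7534*w^2 - 6.6228*w - 18.0658)/(28.1961*w^8 - 32.7096*w^7 - 2.939*w^6 - 38.565*w^5 + 15.8117*w^4 + 17.1078*w^3 + 21.2437*w^2 + 9.8268*w + 1.2996)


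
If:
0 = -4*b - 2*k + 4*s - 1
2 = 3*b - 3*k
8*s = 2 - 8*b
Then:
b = 2/15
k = -8/15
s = 7/60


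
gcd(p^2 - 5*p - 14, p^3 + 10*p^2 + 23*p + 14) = p + 2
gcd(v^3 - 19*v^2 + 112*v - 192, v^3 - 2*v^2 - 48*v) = v - 8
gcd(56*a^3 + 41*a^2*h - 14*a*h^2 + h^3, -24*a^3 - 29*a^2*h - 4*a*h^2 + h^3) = 8*a^2 + 7*a*h - h^2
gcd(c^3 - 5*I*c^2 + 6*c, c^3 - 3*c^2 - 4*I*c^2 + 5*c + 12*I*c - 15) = c + I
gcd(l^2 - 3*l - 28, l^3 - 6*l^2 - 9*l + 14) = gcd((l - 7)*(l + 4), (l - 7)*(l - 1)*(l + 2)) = l - 7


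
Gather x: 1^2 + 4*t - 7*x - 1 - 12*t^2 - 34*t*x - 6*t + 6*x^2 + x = -12*t^2 - 2*t + 6*x^2 + x*(-34*t - 6)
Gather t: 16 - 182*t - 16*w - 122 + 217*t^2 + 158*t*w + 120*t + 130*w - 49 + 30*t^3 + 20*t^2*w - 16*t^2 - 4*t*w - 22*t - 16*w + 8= 30*t^3 + t^2*(20*w + 201) + t*(154*w - 84) + 98*w - 147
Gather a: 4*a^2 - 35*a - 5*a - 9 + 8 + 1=4*a^2 - 40*a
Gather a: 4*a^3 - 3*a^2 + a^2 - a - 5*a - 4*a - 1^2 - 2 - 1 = 4*a^3 - 2*a^2 - 10*a - 4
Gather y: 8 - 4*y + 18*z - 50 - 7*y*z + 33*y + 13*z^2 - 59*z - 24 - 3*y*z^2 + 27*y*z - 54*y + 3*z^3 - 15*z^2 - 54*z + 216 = y*(-3*z^2 + 20*z - 25) + 3*z^3 - 2*z^2 - 95*z + 150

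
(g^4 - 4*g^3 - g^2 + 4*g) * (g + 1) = g^5 - 3*g^4 - 5*g^3 + 3*g^2 + 4*g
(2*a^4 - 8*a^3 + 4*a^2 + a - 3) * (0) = 0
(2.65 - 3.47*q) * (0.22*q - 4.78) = -0.7634*q^2 + 17.1696*q - 12.667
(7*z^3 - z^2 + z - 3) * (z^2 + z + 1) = 7*z^5 + 6*z^4 + 7*z^3 - 3*z^2 - 2*z - 3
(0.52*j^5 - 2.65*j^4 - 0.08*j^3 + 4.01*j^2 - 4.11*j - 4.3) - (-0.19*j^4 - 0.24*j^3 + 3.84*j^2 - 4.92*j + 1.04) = 0.52*j^5 - 2.46*j^4 + 0.16*j^3 + 0.17*j^2 + 0.81*j - 5.34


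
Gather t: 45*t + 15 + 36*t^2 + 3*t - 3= 36*t^2 + 48*t + 12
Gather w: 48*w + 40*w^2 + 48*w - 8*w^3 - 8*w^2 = -8*w^3 + 32*w^2 + 96*w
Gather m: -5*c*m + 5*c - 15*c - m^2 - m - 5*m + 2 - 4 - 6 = -10*c - m^2 + m*(-5*c - 6) - 8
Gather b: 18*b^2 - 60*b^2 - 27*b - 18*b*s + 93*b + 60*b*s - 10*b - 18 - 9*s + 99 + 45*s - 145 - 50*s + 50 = -42*b^2 + b*(42*s + 56) - 14*s - 14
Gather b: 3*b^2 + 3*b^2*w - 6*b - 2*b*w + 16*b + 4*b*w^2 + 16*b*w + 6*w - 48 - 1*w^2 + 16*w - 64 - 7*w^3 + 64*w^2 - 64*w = b^2*(3*w + 3) + b*(4*w^2 + 14*w + 10) - 7*w^3 + 63*w^2 - 42*w - 112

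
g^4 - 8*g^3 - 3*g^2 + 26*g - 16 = (g - 8)*(g - 1)^2*(g + 2)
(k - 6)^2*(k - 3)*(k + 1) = k^4 - 14*k^3 + 57*k^2 - 36*k - 108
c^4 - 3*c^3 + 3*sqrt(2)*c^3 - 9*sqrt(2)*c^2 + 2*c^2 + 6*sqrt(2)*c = c*(c - 2)*(c - 1)*(c + 3*sqrt(2))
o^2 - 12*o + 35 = (o - 7)*(o - 5)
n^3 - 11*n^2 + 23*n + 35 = (n - 7)*(n - 5)*(n + 1)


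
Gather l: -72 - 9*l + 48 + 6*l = -3*l - 24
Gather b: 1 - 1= 0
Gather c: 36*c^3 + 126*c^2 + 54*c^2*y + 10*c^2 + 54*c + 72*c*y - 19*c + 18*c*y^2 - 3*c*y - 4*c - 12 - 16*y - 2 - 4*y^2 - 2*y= 36*c^3 + c^2*(54*y + 136) + c*(18*y^2 + 69*y + 31) - 4*y^2 - 18*y - 14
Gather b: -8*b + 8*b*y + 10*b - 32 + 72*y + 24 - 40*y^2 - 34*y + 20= b*(8*y + 2) - 40*y^2 + 38*y + 12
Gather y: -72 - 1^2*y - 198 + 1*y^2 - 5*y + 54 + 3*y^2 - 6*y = 4*y^2 - 12*y - 216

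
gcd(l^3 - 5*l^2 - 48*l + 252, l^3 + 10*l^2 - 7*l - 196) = l + 7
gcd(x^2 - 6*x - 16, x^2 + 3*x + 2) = x + 2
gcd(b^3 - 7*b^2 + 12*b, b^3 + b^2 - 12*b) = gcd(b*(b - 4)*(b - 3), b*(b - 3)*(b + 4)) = b^2 - 3*b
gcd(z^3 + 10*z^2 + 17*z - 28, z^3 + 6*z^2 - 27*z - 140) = z^2 + 11*z + 28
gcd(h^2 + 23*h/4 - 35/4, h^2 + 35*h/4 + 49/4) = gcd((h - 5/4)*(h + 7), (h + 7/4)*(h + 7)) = h + 7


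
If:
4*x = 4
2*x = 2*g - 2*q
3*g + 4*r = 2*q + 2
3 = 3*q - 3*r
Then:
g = 8/5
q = 3/5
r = -2/5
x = 1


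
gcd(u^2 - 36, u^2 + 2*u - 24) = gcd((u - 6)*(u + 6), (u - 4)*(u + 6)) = u + 6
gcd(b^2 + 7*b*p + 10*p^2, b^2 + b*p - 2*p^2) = b + 2*p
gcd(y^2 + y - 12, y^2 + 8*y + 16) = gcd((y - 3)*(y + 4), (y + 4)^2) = y + 4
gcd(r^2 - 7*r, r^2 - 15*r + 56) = r - 7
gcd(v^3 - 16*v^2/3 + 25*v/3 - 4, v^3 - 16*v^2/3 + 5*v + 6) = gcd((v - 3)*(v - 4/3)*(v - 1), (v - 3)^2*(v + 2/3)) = v - 3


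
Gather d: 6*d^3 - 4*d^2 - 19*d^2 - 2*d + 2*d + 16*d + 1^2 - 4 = 6*d^3 - 23*d^2 + 16*d - 3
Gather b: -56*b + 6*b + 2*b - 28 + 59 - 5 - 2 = 24 - 48*b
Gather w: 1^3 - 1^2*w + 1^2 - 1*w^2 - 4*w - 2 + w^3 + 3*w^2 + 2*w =w^3 + 2*w^2 - 3*w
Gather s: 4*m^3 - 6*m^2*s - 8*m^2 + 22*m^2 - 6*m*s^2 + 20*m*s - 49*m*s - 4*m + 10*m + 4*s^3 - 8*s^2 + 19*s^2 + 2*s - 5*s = 4*m^3 + 14*m^2 + 6*m + 4*s^3 + s^2*(11 - 6*m) + s*(-6*m^2 - 29*m - 3)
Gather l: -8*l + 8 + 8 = 16 - 8*l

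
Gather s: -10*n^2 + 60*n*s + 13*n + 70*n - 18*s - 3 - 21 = -10*n^2 + 83*n + s*(60*n - 18) - 24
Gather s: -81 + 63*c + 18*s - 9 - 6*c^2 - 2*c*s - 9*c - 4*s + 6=-6*c^2 + 54*c + s*(14 - 2*c) - 84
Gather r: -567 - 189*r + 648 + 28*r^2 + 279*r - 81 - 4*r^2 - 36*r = 24*r^2 + 54*r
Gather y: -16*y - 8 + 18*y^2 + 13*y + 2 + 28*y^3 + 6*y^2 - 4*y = 28*y^3 + 24*y^2 - 7*y - 6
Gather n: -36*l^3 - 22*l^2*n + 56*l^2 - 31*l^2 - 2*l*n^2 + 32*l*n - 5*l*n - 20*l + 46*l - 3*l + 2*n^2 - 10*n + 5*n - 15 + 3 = -36*l^3 + 25*l^2 + 23*l + n^2*(2 - 2*l) + n*(-22*l^2 + 27*l - 5) - 12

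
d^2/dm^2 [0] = 0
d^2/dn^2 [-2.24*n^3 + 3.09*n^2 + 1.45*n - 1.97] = 6.18 - 13.44*n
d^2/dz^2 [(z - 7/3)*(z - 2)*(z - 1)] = 6*z - 32/3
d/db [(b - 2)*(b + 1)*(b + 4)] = 3*b^2 + 6*b - 6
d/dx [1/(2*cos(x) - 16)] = sin(x)/(2*(cos(x) - 8)^2)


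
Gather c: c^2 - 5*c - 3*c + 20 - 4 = c^2 - 8*c + 16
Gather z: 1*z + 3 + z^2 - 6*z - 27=z^2 - 5*z - 24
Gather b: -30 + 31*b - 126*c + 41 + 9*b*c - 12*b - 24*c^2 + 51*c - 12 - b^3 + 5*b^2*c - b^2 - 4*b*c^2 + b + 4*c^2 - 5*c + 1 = -b^3 + b^2*(5*c - 1) + b*(-4*c^2 + 9*c + 20) - 20*c^2 - 80*c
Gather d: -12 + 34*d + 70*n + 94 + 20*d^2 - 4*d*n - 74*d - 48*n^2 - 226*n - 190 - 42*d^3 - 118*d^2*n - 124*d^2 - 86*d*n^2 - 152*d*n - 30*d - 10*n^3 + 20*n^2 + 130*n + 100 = -42*d^3 + d^2*(-118*n - 104) + d*(-86*n^2 - 156*n - 70) - 10*n^3 - 28*n^2 - 26*n - 8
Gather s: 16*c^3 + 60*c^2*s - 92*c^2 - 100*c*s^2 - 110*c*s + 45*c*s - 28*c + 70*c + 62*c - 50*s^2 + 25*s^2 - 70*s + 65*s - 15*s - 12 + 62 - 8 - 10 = 16*c^3 - 92*c^2 + 104*c + s^2*(-100*c - 25) + s*(60*c^2 - 65*c - 20) + 32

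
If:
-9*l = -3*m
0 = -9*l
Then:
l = 0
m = 0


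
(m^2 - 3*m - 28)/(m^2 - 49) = (m + 4)/(m + 7)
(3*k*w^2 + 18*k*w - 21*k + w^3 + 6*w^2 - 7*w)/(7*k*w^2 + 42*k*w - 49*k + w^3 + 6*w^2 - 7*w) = (3*k + w)/(7*k + w)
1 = 1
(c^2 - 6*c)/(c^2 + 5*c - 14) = c*(c - 6)/(c^2 + 5*c - 14)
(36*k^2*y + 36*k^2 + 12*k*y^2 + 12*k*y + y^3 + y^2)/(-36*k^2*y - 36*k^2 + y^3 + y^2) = (6*k + y)/(-6*k + y)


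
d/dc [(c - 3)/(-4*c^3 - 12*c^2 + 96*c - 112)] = (c^2 - c - 11)/(2*(c^5 + 8*c^4 - 23*c^3 - 134*c^2 + 476*c - 392))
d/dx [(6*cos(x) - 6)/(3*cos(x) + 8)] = -66*sin(x)/(3*cos(x) + 8)^2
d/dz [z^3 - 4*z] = 3*z^2 - 4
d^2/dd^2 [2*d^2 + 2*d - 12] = 4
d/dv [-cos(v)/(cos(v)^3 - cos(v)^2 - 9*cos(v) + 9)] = (-3*cos(v) + cos(2*v) - cos(3*v) + 19)*sin(v)/(2*(cos(v)^3 - cos(v)^2 - 9*cos(v) + 9)^2)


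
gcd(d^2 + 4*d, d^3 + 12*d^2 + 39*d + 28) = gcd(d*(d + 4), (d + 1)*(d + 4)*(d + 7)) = d + 4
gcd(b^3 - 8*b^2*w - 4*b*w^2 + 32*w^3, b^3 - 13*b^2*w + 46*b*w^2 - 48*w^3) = b^2 - 10*b*w + 16*w^2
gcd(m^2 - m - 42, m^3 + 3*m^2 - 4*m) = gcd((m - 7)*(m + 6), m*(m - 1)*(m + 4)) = 1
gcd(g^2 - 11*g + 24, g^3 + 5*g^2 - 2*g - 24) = 1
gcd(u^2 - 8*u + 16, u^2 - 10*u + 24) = u - 4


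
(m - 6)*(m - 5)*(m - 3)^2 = m^4 - 17*m^3 + 105*m^2 - 279*m + 270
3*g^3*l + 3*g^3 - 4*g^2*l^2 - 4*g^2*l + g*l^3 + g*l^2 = (-3*g + l)*(-g + l)*(g*l + g)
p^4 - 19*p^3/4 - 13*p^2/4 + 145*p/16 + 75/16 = (p - 5)*(p - 3/2)*(p + 1/2)*(p + 5/4)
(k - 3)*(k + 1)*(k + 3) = k^3 + k^2 - 9*k - 9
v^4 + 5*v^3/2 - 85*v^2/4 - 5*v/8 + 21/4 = (v - 7/2)*(v - 1/2)*(v + 1/2)*(v + 6)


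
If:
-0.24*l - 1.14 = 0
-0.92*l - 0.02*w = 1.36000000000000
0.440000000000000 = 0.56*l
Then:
No Solution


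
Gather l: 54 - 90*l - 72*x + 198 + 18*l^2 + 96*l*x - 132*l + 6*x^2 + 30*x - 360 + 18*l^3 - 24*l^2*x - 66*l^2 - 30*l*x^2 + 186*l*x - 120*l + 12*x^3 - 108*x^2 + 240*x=18*l^3 + l^2*(-24*x - 48) + l*(-30*x^2 + 282*x - 342) + 12*x^3 - 102*x^2 + 198*x - 108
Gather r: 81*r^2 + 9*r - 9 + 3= 81*r^2 + 9*r - 6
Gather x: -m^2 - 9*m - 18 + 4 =-m^2 - 9*m - 14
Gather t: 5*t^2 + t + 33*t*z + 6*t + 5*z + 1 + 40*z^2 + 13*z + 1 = 5*t^2 + t*(33*z + 7) + 40*z^2 + 18*z + 2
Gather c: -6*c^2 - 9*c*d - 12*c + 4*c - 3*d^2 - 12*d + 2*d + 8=-6*c^2 + c*(-9*d - 8) - 3*d^2 - 10*d + 8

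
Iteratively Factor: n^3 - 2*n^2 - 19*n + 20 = (n - 5)*(n^2 + 3*n - 4) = (n - 5)*(n - 1)*(n + 4)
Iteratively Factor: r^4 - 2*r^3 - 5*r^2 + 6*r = (r + 2)*(r^3 - 4*r^2 + 3*r) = (r - 1)*(r + 2)*(r^2 - 3*r) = r*(r - 1)*(r + 2)*(r - 3)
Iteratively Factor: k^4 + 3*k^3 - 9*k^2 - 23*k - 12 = (k + 4)*(k^3 - k^2 - 5*k - 3) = (k + 1)*(k + 4)*(k^2 - 2*k - 3) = (k - 3)*(k + 1)*(k + 4)*(k + 1)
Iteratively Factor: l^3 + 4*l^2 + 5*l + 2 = (l + 2)*(l^2 + 2*l + 1) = (l + 1)*(l + 2)*(l + 1)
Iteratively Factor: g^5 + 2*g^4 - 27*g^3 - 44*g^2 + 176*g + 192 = (g - 3)*(g^4 + 5*g^3 - 12*g^2 - 80*g - 64) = (g - 3)*(g + 4)*(g^3 + g^2 - 16*g - 16) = (g - 4)*(g - 3)*(g + 4)*(g^2 + 5*g + 4) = (g - 4)*(g - 3)*(g + 1)*(g + 4)*(g + 4)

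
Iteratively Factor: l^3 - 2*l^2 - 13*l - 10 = (l - 5)*(l^2 + 3*l + 2) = (l - 5)*(l + 1)*(l + 2)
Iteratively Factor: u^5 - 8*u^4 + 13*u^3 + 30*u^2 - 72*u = (u + 2)*(u^4 - 10*u^3 + 33*u^2 - 36*u) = (u - 3)*(u + 2)*(u^3 - 7*u^2 + 12*u) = u*(u - 3)*(u + 2)*(u^2 - 7*u + 12) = u*(u - 4)*(u - 3)*(u + 2)*(u - 3)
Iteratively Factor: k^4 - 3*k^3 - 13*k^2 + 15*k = (k)*(k^3 - 3*k^2 - 13*k + 15) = k*(k - 5)*(k^2 + 2*k - 3) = k*(k - 5)*(k + 3)*(k - 1)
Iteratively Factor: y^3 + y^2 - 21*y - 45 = (y + 3)*(y^2 - 2*y - 15) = (y - 5)*(y + 3)*(y + 3)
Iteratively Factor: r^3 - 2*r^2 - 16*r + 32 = (r + 4)*(r^2 - 6*r + 8) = (r - 2)*(r + 4)*(r - 4)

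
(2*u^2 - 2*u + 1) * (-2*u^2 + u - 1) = -4*u^4 + 6*u^3 - 6*u^2 + 3*u - 1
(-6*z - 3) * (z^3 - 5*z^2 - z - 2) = -6*z^4 + 27*z^3 + 21*z^2 + 15*z + 6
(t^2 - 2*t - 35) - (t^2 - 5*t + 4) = 3*t - 39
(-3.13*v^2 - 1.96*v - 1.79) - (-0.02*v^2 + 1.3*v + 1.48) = -3.11*v^2 - 3.26*v - 3.27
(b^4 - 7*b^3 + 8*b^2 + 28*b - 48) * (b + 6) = b^5 - b^4 - 34*b^3 + 76*b^2 + 120*b - 288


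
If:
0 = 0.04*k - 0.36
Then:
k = 9.00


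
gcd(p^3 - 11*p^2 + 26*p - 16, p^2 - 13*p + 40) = p - 8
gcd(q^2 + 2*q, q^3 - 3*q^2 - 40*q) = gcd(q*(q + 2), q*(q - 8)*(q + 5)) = q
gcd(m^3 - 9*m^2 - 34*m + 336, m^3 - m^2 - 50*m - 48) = m^2 - 2*m - 48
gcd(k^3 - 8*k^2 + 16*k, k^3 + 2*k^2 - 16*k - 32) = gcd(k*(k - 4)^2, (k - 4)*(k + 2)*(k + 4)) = k - 4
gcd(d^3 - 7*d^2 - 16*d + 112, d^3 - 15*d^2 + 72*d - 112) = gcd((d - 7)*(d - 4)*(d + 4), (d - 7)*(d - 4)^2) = d^2 - 11*d + 28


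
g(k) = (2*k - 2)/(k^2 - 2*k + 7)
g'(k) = (2 - 2*k)*(2*k - 2)/(k^2 - 2*k + 7)^2 + 2/(k^2 - 2*k + 7) = 2*(-k^2 + 2*k + 5)/(k^4 - 4*k^3 + 18*k^2 - 28*k + 49)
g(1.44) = 0.14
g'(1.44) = 0.30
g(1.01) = 0.00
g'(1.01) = 0.33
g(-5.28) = -0.28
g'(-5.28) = -0.03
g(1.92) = 0.27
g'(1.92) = 0.22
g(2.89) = 0.39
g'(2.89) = 0.05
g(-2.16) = -0.40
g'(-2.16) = -0.03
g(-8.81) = -0.19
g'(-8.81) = -0.02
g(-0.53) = -0.37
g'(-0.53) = 0.11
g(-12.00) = -0.15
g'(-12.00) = -0.01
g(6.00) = 0.32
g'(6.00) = -0.04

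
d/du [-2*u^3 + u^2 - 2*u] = -6*u^2 + 2*u - 2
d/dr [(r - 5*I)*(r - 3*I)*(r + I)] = 3*r^2 - 14*I*r - 7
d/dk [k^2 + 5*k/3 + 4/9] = 2*k + 5/3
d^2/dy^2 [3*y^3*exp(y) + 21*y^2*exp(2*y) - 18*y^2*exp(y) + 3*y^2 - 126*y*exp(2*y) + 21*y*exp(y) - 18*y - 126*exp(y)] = 3*y^3*exp(y) + 84*y^2*exp(2*y) - 336*y*exp(2*y) - 33*y*exp(y) - 462*exp(2*y) - 120*exp(y) + 6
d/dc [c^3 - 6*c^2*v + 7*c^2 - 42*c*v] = 3*c^2 - 12*c*v + 14*c - 42*v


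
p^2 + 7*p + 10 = (p + 2)*(p + 5)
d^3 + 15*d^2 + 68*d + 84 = (d + 2)*(d + 6)*(d + 7)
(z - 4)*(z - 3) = z^2 - 7*z + 12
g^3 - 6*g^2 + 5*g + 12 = (g - 4)*(g - 3)*(g + 1)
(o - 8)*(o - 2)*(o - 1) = o^3 - 11*o^2 + 26*o - 16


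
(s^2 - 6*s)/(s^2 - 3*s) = (s - 6)/(s - 3)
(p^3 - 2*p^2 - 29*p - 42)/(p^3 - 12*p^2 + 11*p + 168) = (p + 2)/(p - 8)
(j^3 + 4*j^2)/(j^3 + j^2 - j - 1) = j^2*(j + 4)/(j^3 + j^2 - j - 1)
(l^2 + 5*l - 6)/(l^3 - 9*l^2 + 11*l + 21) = (l^2 + 5*l - 6)/(l^3 - 9*l^2 + 11*l + 21)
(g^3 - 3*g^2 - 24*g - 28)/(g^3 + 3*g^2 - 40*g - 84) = (g^2 - 5*g - 14)/(g^2 + g - 42)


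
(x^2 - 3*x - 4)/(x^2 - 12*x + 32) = (x + 1)/(x - 8)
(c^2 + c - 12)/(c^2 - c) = (c^2 + c - 12)/(c*(c - 1))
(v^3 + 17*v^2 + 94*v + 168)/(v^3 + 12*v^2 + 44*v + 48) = (v + 7)/(v + 2)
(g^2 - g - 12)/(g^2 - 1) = (g^2 - g - 12)/(g^2 - 1)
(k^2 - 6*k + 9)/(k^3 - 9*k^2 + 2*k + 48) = (k - 3)/(k^2 - 6*k - 16)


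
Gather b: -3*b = -3*b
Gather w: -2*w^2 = -2*w^2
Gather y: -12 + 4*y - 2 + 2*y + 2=6*y - 12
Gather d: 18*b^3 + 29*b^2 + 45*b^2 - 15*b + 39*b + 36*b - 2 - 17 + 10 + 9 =18*b^3 + 74*b^2 + 60*b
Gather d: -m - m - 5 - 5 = -2*m - 10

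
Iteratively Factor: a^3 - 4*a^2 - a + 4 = (a - 4)*(a^2 - 1) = (a - 4)*(a - 1)*(a + 1)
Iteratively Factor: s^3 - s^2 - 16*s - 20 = (s + 2)*(s^2 - 3*s - 10) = (s + 2)^2*(s - 5)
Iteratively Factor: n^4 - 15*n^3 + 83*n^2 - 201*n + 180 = (n - 3)*(n^3 - 12*n^2 + 47*n - 60) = (n - 4)*(n - 3)*(n^2 - 8*n + 15) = (n - 4)*(n - 3)^2*(n - 5)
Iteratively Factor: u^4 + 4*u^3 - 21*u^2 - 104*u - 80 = (u + 4)*(u^3 - 21*u - 20) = (u + 4)^2*(u^2 - 4*u - 5) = (u - 5)*(u + 4)^2*(u + 1)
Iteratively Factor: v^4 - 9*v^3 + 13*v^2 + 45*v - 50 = (v - 1)*(v^3 - 8*v^2 + 5*v + 50) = (v - 1)*(v + 2)*(v^2 - 10*v + 25) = (v - 5)*(v - 1)*(v + 2)*(v - 5)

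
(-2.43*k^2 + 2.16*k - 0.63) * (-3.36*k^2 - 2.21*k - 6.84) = 8.1648*k^4 - 1.8873*k^3 + 13.9644*k^2 - 13.3821*k + 4.3092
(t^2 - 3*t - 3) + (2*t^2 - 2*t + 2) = 3*t^2 - 5*t - 1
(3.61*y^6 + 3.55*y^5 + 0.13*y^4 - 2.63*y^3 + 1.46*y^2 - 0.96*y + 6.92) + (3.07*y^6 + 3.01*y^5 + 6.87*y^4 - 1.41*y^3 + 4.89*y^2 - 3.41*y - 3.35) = 6.68*y^6 + 6.56*y^5 + 7.0*y^4 - 4.04*y^3 + 6.35*y^2 - 4.37*y + 3.57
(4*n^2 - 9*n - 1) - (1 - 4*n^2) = 8*n^2 - 9*n - 2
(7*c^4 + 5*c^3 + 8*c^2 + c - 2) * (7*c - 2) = 49*c^5 + 21*c^4 + 46*c^3 - 9*c^2 - 16*c + 4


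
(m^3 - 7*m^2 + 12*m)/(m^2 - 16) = m*(m - 3)/(m + 4)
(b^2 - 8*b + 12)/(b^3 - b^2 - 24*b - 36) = (b - 2)/(b^2 + 5*b + 6)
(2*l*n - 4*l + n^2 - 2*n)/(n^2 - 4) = (2*l + n)/(n + 2)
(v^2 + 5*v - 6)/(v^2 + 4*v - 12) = (v - 1)/(v - 2)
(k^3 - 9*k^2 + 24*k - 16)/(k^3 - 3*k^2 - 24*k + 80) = (k - 1)/(k + 5)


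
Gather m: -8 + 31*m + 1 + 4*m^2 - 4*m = 4*m^2 + 27*m - 7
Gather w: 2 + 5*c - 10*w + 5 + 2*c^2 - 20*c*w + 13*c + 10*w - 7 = 2*c^2 - 20*c*w + 18*c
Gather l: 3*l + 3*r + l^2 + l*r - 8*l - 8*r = l^2 + l*(r - 5) - 5*r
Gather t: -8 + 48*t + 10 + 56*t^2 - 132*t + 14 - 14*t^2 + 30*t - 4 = 42*t^2 - 54*t + 12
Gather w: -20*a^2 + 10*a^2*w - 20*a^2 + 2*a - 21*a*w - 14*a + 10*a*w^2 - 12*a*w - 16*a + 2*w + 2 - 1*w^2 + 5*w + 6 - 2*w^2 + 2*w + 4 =-40*a^2 - 28*a + w^2*(10*a - 3) + w*(10*a^2 - 33*a + 9) + 12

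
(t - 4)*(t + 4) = t^2 - 16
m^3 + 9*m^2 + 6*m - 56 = (m - 2)*(m + 4)*(m + 7)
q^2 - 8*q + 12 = (q - 6)*(q - 2)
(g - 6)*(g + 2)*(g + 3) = g^3 - g^2 - 24*g - 36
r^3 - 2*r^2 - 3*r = r*(r - 3)*(r + 1)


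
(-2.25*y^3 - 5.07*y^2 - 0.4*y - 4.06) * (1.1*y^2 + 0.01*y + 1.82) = -2.475*y^5 - 5.5995*y^4 - 4.5857*y^3 - 13.6974*y^2 - 0.7686*y - 7.3892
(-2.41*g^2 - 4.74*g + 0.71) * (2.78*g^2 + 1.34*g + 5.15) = -6.6998*g^4 - 16.4066*g^3 - 16.7893*g^2 - 23.4596*g + 3.6565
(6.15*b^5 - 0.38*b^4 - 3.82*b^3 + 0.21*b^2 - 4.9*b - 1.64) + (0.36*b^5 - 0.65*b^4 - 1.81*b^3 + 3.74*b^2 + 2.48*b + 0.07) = 6.51*b^5 - 1.03*b^4 - 5.63*b^3 + 3.95*b^2 - 2.42*b - 1.57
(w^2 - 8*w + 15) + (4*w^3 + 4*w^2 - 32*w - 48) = 4*w^3 + 5*w^2 - 40*w - 33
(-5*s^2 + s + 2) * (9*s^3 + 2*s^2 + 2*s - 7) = -45*s^5 - s^4 + 10*s^3 + 41*s^2 - 3*s - 14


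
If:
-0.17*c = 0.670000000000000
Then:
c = -3.94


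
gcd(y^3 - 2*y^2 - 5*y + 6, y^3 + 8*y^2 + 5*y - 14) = y^2 + y - 2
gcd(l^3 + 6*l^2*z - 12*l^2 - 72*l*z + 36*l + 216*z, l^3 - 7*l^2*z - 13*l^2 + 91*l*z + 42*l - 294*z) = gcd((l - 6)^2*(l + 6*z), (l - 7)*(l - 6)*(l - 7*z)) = l - 6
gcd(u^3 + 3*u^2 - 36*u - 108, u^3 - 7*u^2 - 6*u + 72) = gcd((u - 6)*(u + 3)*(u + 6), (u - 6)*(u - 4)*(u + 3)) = u^2 - 3*u - 18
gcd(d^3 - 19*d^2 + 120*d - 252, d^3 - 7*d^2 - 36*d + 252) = d^2 - 13*d + 42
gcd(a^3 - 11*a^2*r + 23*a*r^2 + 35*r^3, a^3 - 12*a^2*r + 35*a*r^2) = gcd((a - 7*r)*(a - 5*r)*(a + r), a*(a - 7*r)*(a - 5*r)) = a^2 - 12*a*r + 35*r^2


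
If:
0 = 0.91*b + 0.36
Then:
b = -0.40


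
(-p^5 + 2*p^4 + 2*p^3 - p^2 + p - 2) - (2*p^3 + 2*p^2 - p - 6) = -p^5 + 2*p^4 - 3*p^2 + 2*p + 4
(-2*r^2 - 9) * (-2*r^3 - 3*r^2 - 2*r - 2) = 4*r^5 + 6*r^4 + 22*r^3 + 31*r^2 + 18*r + 18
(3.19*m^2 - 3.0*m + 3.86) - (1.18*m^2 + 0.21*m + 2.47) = 2.01*m^2 - 3.21*m + 1.39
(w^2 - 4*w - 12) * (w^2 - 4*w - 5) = w^4 - 8*w^3 - w^2 + 68*w + 60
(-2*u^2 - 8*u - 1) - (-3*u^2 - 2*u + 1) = u^2 - 6*u - 2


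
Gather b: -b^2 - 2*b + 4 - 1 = -b^2 - 2*b + 3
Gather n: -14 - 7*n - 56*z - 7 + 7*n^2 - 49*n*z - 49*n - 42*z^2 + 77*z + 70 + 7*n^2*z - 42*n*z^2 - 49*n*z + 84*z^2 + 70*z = n^2*(7*z + 7) + n*(-42*z^2 - 98*z - 56) + 42*z^2 + 91*z + 49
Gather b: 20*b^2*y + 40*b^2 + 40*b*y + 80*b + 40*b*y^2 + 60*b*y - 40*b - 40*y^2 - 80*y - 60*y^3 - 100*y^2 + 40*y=b^2*(20*y + 40) + b*(40*y^2 + 100*y + 40) - 60*y^3 - 140*y^2 - 40*y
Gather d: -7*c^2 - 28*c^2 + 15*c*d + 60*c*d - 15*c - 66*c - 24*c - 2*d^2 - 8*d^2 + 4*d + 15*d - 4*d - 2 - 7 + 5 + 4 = -35*c^2 - 105*c - 10*d^2 + d*(75*c + 15)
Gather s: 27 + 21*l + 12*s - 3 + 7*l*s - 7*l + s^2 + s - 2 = 14*l + s^2 + s*(7*l + 13) + 22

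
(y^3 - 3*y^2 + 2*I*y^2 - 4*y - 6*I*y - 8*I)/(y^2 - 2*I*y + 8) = (y^2 - 3*y - 4)/(y - 4*I)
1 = 1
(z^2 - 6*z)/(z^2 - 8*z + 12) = z/(z - 2)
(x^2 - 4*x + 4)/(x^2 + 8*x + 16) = (x^2 - 4*x + 4)/(x^2 + 8*x + 16)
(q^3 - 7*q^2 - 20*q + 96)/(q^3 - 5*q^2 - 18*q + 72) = (q - 8)/(q - 6)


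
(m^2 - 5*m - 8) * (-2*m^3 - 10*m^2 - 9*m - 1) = -2*m^5 + 57*m^3 + 124*m^2 + 77*m + 8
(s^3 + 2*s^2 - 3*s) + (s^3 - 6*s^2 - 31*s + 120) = 2*s^3 - 4*s^2 - 34*s + 120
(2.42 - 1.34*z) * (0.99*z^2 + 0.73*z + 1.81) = -1.3266*z^3 + 1.4176*z^2 - 0.6588*z + 4.3802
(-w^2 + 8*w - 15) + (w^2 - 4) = 8*w - 19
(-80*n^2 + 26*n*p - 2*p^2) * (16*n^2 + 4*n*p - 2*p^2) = -1280*n^4 + 96*n^3*p + 232*n^2*p^2 - 60*n*p^3 + 4*p^4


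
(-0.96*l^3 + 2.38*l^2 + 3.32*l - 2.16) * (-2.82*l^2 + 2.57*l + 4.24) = 2.7072*l^5 - 9.1788*l^4 - 7.3162*l^3 + 24.7148*l^2 + 8.5256*l - 9.1584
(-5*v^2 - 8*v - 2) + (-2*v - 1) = -5*v^2 - 10*v - 3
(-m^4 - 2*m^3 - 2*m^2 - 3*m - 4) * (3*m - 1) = -3*m^5 - 5*m^4 - 4*m^3 - 7*m^2 - 9*m + 4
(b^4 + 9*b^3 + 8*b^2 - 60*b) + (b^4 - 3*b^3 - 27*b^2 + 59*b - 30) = 2*b^4 + 6*b^3 - 19*b^2 - b - 30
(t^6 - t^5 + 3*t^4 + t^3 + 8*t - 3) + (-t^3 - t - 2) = t^6 - t^5 + 3*t^4 + 7*t - 5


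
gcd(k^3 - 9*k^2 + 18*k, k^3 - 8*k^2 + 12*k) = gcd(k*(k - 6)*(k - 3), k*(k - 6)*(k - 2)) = k^2 - 6*k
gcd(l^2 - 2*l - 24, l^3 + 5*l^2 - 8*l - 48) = l + 4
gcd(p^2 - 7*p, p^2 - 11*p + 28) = p - 7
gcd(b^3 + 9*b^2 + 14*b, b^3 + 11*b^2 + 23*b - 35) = b + 7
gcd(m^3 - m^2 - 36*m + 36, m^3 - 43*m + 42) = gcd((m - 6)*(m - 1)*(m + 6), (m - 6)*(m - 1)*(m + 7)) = m^2 - 7*m + 6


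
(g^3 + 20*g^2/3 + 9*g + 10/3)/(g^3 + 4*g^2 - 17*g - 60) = (g^2 + 5*g/3 + 2/3)/(g^2 - g - 12)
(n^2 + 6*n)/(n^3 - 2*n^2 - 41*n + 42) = n/(n^2 - 8*n + 7)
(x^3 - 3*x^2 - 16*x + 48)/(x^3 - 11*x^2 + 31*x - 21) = (x^2 - 16)/(x^2 - 8*x + 7)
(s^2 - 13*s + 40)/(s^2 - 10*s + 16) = (s - 5)/(s - 2)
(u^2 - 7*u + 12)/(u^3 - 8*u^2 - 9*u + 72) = (u - 4)/(u^2 - 5*u - 24)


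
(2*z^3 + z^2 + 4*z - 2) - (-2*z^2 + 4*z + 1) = 2*z^3 + 3*z^2 - 3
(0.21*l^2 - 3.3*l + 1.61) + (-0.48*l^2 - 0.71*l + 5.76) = -0.27*l^2 - 4.01*l + 7.37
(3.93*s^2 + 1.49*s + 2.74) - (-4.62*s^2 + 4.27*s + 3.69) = 8.55*s^2 - 2.78*s - 0.95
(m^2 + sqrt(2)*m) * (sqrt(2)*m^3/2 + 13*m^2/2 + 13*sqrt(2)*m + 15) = sqrt(2)*m^5/2 + 15*m^4/2 + 39*sqrt(2)*m^3/2 + 41*m^2 + 15*sqrt(2)*m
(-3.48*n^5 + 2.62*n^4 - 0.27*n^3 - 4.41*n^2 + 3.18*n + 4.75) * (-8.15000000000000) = 28.362*n^5 - 21.353*n^4 + 2.2005*n^3 + 35.9415*n^2 - 25.917*n - 38.7125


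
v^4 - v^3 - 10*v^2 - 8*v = v*(v - 4)*(v + 1)*(v + 2)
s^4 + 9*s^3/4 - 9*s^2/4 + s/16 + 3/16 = (s - 1/2)^2*(s + 1/4)*(s + 3)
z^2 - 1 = (z - 1)*(z + 1)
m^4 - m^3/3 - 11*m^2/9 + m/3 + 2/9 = (m - 1)*(m - 2/3)*(m + 1/3)*(m + 1)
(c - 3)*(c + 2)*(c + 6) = c^3 + 5*c^2 - 12*c - 36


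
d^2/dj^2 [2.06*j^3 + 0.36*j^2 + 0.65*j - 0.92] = 12.36*j + 0.72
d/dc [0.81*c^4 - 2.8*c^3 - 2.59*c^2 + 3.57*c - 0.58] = 3.24*c^3 - 8.4*c^2 - 5.18*c + 3.57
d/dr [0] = 0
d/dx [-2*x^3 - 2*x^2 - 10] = 2*x*(-3*x - 2)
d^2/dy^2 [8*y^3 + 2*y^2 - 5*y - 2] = 48*y + 4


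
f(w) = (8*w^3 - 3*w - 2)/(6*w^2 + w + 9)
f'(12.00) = 1.35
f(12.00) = 15.58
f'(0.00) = -0.31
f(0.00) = -0.22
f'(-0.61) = 0.45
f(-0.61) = -0.19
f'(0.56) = 0.53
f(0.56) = -0.20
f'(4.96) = 1.41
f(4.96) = 5.94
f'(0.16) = -0.17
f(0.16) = -0.26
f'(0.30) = 0.04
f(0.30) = -0.27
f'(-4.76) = 1.43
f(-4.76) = -6.07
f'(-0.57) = 0.37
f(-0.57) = -0.17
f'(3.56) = 1.46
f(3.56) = 3.93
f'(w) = (-12*w - 1)*(8*w^3 - 3*w - 2)/(6*w^2 + w + 9)^2 + (24*w^2 - 3)/(6*w^2 + w + 9)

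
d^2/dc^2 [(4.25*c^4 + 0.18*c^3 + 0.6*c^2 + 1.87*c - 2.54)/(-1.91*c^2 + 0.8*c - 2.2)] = (-31.00885*c^6 + 38.964*c^5 - 123.471*c^4 + 105.484826*c^3 - 174.214956*c^2 + 18.63252*c - 30.48536)/(6.967871*c^6 - 8.75544*c^5 + 27.74466*c^4 - 20.6816*c^3 + 31.9572*c^2 - 11.616*c + 10.648)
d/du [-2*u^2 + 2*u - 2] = 2 - 4*u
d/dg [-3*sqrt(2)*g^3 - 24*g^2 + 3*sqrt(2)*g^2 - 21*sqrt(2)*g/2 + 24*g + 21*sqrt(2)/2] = -9*sqrt(2)*g^2 - 48*g + 6*sqrt(2)*g - 21*sqrt(2)/2 + 24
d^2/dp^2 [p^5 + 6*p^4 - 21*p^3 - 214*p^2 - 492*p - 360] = 20*p^3 + 72*p^2 - 126*p - 428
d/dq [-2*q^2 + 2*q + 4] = 2 - 4*q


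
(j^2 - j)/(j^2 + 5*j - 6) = j/(j + 6)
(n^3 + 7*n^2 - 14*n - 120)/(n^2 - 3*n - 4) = (n^2 + 11*n + 30)/(n + 1)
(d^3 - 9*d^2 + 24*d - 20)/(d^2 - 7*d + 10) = d - 2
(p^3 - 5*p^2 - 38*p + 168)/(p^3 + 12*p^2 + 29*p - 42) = (p^2 - 11*p + 28)/(p^2 + 6*p - 7)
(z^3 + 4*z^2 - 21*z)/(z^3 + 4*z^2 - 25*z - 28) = z*(z - 3)/(z^2 - 3*z - 4)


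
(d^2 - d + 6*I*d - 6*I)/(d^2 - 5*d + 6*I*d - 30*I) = (d - 1)/(d - 5)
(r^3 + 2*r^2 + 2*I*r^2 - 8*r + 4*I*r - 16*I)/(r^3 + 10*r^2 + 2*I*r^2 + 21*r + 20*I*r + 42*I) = (r^2 + 2*r - 8)/(r^2 + 10*r + 21)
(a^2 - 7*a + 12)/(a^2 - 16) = (a - 3)/(a + 4)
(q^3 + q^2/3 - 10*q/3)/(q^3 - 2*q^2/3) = (3*q^2 + q - 10)/(q*(3*q - 2))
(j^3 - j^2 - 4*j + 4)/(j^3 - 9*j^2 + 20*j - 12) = (j + 2)/(j - 6)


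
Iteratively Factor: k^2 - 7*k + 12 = (k - 4)*(k - 3)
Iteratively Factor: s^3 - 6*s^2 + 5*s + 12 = (s - 4)*(s^2 - 2*s - 3) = (s - 4)*(s - 3)*(s + 1)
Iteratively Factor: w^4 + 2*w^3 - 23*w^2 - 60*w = (w - 5)*(w^3 + 7*w^2 + 12*w) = w*(w - 5)*(w^2 + 7*w + 12) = w*(w - 5)*(w + 4)*(w + 3)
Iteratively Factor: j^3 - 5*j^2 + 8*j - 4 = (j - 1)*(j^2 - 4*j + 4) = (j - 2)*(j - 1)*(j - 2)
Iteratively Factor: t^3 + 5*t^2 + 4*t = (t + 1)*(t^2 + 4*t) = (t + 1)*(t + 4)*(t)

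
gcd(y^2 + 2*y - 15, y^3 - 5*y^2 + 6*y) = y - 3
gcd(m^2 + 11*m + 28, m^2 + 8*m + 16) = m + 4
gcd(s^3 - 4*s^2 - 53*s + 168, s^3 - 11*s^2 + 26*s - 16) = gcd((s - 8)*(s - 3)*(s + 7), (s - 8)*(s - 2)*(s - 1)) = s - 8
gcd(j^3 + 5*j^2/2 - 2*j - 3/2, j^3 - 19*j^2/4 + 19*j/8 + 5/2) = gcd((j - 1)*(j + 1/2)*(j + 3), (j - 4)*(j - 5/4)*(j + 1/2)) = j + 1/2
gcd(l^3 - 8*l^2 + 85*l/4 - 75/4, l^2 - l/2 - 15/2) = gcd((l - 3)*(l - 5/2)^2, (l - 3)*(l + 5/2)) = l - 3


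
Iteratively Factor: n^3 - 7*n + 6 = (n + 3)*(n^2 - 3*n + 2) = (n - 1)*(n + 3)*(n - 2)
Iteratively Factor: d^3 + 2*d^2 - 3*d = (d)*(d^2 + 2*d - 3) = d*(d - 1)*(d + 3)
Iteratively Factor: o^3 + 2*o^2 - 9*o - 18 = (o - 3)*(o^2 + 5*o + 6) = (o - 3)*(o + 3)*(o + 2)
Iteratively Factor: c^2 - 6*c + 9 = (c - 3)*(c - 3)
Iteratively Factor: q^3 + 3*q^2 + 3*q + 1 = (q + 1)*(q^2 + 2*q + 1) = (q + 1)^2*(q + 1)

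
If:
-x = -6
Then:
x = 6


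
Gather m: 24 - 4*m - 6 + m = 18 - 3*m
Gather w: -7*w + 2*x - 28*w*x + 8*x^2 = w*(-28*x - 7) + 8*x^2 + 2*x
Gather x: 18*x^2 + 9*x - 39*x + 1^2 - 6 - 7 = 18*x^2 - 30*x - 12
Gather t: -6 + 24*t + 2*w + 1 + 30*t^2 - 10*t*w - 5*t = 30*t^2 + t*(19 - 10*w) + 2*w - 5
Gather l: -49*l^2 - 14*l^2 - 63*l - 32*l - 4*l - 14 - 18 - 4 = -63*l^2 - 99*l - 36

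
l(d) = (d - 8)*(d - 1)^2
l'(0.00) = 17.00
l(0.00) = -8.00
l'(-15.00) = 992.00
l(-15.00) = -5888.00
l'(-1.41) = 51.16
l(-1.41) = -54.65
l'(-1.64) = 57.87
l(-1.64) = -67.19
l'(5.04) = -7.60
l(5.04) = -48.31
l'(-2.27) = 77.86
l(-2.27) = -109.82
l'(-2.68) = 92.15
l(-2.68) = -144.63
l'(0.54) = 7.07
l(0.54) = -1.58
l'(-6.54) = 276.11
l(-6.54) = -826.62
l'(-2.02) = 69.64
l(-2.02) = -91.39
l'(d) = (d - 8)*(2*d - 2) + (d - 1)^2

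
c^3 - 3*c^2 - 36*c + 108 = (c - 6)*(c - 3)*(c + 6)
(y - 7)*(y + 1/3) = y^2 - 20*y/3 - 7/3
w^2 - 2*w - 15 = (w - 5)*(w + 3)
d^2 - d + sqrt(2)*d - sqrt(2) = (d - 1)*(d + sqrt(2))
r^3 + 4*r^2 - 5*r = r*(r - 1)*(r + 5)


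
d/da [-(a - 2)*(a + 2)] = -2*a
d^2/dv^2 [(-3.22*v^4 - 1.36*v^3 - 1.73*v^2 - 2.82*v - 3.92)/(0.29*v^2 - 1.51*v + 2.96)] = (-0.541604*v^6 + 8.46022799999999*v^5 - 60.63582*v^4 + 224.41731*v^3 - 295.144128*v^2 - 46.67112*v - 66.669808)/(0.024389*v^6 - 0.380973*v^5 + 2.730495*v^4 - 11.220055*v^3 + 27.86988*v^2 - 39.690048*v + 25.934336)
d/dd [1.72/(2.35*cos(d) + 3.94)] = 4.042*sin(d)/(2.35*cos(d) + 3.94)^2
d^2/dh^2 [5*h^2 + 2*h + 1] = 10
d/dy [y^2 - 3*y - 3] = 2*y - 3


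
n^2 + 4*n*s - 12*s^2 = (n - 2*s)*(n + 6*s)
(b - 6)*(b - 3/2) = b^2 - 15*b/2 + 9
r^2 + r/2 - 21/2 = (r - 3)*(r + 7/2)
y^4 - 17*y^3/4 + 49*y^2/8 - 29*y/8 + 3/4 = (y - 2)*(y - 1)*(y - 3/4)*(y - 1/2)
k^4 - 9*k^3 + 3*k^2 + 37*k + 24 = (k - 8)*(k - 3)*(k + 1)^2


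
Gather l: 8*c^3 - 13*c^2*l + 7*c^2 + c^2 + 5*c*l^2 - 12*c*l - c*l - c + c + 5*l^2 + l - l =8*c^3 + 8*c^2 + l^2*(5*c + 5) + l*(-13*c^2 - 13*c)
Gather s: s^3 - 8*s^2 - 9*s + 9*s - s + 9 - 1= s^3 - 8*s^2 - s + 8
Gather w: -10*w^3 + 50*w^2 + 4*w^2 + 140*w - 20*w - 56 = -10*w^3 + 54*w^2 + 120*w - 56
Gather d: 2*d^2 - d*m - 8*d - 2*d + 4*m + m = 2*d^2 + d*(-m - 10) + 5*m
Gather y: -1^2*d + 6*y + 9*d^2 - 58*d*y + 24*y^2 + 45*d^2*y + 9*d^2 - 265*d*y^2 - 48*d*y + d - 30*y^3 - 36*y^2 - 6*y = 18*d^2 - 30*y^3 + y^2*(-265*d - 12) + y*(45*d^2 - 106*d)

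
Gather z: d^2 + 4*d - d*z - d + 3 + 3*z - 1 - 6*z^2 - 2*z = d^2 + 3*d - 6*z^2 + z*(1 - d) + 2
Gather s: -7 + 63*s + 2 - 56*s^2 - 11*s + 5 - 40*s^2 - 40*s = -96*s^2 + 12*s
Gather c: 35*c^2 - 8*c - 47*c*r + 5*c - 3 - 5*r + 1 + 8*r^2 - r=35*c^2 + c*(-47*r - 3) + 8*r^2 - 6*r - 2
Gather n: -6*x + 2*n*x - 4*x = 2*n*x - 10*x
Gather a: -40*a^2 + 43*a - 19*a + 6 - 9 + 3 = -40*a^2 + 24*a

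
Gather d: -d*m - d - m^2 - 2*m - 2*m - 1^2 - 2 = d*(-m - 1) - m^2 - 4*m - 3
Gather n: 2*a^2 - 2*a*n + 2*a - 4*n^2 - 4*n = 2*a^2 + 2*a - 4*n^2 + n*(-2*a - 4)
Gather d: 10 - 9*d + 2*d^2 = 2*d^2 - 9*d + 10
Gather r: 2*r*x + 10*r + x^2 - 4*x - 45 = r*(2*x + 10) + x^2 - 4*x - 45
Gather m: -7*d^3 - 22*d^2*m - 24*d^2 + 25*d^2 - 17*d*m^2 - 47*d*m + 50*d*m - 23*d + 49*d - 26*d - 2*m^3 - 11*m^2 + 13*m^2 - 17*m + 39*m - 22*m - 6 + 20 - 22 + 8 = -7*d^3 + d^2 - 2*m^3 + m^2*(2 - 17*d) + m*(-22*d^2 + 3*d)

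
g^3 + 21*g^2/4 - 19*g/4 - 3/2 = (g - 1)*(g + 1/4)*(g + 6)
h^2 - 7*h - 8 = (h - 8)*(h + 1)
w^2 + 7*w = w*(w + 7)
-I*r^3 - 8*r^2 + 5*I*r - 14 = (r - 7*I)*(r - 2*I)*(-I*r + 1)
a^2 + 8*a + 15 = (a + 3)*(a + 5)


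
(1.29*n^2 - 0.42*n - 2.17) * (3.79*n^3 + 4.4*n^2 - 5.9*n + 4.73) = 4.8891*n^5 + 4.0842*n^4 - 17.6833*n^3 - 0.968299999999999*n^2 + 10.8164*n - 10.2641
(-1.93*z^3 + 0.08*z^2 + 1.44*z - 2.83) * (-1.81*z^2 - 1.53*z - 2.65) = 3.4933*z^5 + 2.8081*z^4 + 2.3857*z^3 + 2.7071*z^2 + 0.5139*z + 7.4995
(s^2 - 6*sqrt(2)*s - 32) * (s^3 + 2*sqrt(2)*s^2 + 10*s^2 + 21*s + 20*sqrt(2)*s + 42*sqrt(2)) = s^5 - 4*sqrt(2)*s^4 + 10*s^4 - 40*sqrt(2)*s^3 - 35*s^3 - 560*s^2 - 148*sqrt(2)*s^2 - 1176*s - 640*sqrt(2)*s - 1344*sqrt(2)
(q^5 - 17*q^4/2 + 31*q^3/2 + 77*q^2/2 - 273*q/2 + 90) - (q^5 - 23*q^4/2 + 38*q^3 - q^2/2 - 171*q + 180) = 3*q^4 - 45*q^3/2 + 39*q^2 + 69*q/2 - 90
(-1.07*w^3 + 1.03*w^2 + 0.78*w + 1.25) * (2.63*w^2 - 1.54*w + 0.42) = -2.8141*w^5 + 4.3567*w^4 + 0.0158*w^3 + 2.5189*w^2 - 1.5974*w + 0.525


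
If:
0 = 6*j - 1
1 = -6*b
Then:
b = -1/6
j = 1/6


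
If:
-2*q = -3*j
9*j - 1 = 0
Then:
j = 1/9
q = 1/6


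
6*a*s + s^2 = s*(6*a + s)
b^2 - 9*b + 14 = (b - 7)*(b - 2)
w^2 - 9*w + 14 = (w - 7)*(w - 2)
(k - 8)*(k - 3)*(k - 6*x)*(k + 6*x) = k^4 - 11*k^3 - 36*k^2*x^2 + 24*k^2 + 396*k*x^2 - 864*x^2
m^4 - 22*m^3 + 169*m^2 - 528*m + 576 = (m - 8)^2*(m - 3)^2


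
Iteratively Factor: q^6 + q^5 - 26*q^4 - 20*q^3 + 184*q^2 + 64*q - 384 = (q + 4)*(q^5 - 3*q^4 - 14*q^3 + 36*q^2 + 40*q - 96) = (q - 2)*(q + 4)*(q^4 - q^3 - 16*q^2 + 4*q + 48) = (q - 2)*(q + 3)*(q + 4)*(q^3 - 4*q^2 - 4*q + 16) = (q - 2)^2*(q + 3)*(q + 4)*(q^2 - 2*q - 8) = (q - 4)*(q - 2)^2*(q + 3)*(q + 4)*(q + 2)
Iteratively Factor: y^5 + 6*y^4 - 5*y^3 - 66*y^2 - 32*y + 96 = (y + 2)*(y^4 + 4*y^3 - 13*y^2 - 40*y + 48) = (y - 3)*(y + 2)*(y^3 + 7*y^2 + 8*y - 16) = (y - 3)*(y + 2)*(y + 4)*(y^2 + 3*y - 4) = (y - 3)*(y - 1)*(y + 2)*(y + 4)*(y + 4)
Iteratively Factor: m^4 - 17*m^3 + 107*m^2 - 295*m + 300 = (m - 5)*(m^3 - 12*m^2 + 47*m - 60) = (m - 5)^2*(m^2 - 7*m + 12) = (m - 5)^2*(m - 3)*(m - 4)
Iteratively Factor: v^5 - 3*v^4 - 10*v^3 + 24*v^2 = (v - 2)*(v^4 - v^3 - 12*v^2) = v*(v - 2)*(v^3 - v^2 - 12*v) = v^2*(v - 2)*(v^2 - v - 12) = v^2*(v - 2)*(v + 3)*(v - 4)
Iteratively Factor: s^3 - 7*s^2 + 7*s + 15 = (s + 1)*(s^2 - 8*s + 15) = (s - 5)*(s + 1)*(s - 3)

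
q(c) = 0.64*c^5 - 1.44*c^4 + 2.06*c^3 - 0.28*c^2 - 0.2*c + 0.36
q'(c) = 3.2*c^4 - 5.76*c^3 + 6.18*c^2 - 0.56*c - 0.2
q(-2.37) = -121.45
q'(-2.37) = 213.48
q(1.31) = 2.48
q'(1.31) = 6.15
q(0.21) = 0.32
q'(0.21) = -0.09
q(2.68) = 51.66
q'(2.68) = 96.89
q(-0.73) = -0.99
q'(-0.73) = 6.65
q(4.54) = 809.09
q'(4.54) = 945.12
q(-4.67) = -2321.08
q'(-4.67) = 2245.85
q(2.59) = 43.55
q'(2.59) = 83.73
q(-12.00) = -192709.56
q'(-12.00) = 77204.92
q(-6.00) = -7296.36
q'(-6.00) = 5617.00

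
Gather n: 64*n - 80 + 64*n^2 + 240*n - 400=64*n^2 + 304*n - 480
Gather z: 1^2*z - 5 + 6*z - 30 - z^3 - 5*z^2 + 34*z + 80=-z^3 - 5*z^2 + 41*z + 45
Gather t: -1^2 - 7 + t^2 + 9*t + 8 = t^2 + 9*t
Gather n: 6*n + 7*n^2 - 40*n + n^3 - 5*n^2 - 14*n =n^3 + 2*n^2 - 48*n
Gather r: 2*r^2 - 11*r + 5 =2*r^2 - 11*r + 5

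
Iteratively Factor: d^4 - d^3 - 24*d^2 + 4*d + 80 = (d + 4)*(d^3 - 5*d^2 - 4*d + 20) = (d - 5)*(d + 4)*(d^2 - 4) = (d - 5)*(d - 2)*(d + 4)*(d + 2)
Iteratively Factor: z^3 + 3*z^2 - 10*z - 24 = (z + 2)*(z^2 + z - 12) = (z - 3)*(z + 2)*(z + 4)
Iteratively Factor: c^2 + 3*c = (c)*(c + 3)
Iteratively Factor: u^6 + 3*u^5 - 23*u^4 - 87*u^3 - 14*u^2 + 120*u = (u - 5)*(u^5 + 8*u^4 + 17*u^3 - 2*u^2 - 24*u) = (u - 5)*(u + 3)*(u^4 + 5*u^3 + 2*u^2 - 8*u) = (u - 5)*(u - 1)*(u + 3)*(u^3 + 6*u^2 + 8*u) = (u - 5)*(u - 1)*(u + 3)*(u + 4)*(u^2 + 2*u) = (u - 5)*(u - 1)*(u + 2)*(u + 3)*(u + 4)*(u)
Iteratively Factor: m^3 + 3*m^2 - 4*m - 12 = (m + 2)*(m^2 + m - 6) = (m + 2)*(m + 3)*(m - 2)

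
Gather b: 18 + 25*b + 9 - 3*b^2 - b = -3*b^2 + 24*b + 27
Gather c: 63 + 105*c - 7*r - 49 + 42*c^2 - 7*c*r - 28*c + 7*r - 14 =42*c^2 + c*(77 - 7*r)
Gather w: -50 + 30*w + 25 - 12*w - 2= 18*w - 27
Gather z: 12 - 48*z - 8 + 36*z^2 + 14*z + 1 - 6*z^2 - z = 30*z^2 - 35*z + 5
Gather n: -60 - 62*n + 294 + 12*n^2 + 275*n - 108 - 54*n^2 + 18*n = -42*n^2 + 231*n + 126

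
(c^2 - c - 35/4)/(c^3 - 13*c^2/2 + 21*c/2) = (c + 5/2)/(c*(c - 3))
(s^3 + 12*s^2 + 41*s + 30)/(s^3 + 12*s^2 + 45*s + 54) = (s^2 + 6*s + 5)/(s^2 + 6*s + 9)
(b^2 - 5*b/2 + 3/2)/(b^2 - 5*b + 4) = (b - 3/2)/(b - 4)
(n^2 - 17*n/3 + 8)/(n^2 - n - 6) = (n - 8/3)/(n + 2)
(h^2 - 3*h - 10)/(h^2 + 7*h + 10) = (h - 5)/(h + 5)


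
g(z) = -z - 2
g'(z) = -1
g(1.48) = -3.48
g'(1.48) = -1.00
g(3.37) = -5.37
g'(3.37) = -1.00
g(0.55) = -2.55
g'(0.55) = -1.00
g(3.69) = -5.69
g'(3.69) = -1.00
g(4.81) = -6.81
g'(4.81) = -1.00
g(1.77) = -3.77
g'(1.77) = -1.00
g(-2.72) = 0.72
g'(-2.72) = -1.00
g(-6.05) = 4.05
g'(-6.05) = -1.00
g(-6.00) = 4.00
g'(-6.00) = -1.00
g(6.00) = -8.00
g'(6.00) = -1.00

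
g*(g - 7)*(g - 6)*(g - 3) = g^4 - 16*g^3 + 81*g^2 - 126*g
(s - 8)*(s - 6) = s^2 - 14*s + 48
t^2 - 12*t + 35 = (t - 7)*(t - 5)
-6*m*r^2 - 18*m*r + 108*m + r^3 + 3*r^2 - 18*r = (-6*m + r)*(r - 3)*(r + 6)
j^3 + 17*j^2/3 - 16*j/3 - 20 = (j - 2)*(j + 5/3)*(j + 6)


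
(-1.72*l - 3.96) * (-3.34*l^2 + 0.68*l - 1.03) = 5.7448*l^3 + 12.0568*l^2 - 0.9212*l + 4.0788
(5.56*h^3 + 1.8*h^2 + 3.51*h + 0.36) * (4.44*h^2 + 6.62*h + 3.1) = 24.6864*h^5 + 44.7992*h^4 + 44.7364*h^3 + 30.4146*h^2 + 13.2642*h + 1.116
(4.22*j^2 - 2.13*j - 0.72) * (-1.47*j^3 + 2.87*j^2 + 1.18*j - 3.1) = -6.2034*j^5 + 15.2425*j^4 - 0.0751000000000008*j^3 - 17.6618*j^2 + 5.7534*j + 2.232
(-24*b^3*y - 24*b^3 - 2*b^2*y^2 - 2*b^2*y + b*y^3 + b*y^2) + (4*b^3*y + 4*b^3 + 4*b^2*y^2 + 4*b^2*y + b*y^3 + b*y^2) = -20*b^3*y - 20*b^3 + 2*b^2*y^2 + 2*b^2*y + 2*b*y^3 + 2*b*y^2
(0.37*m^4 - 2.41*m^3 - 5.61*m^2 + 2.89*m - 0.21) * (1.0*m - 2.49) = 0.37*m^5 - 3.3313*m^4 + 0.3909*m^3 + 16.8589*m^2 - 7.4061*m + 0.5229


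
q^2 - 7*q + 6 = (q - 6)*(q - 1)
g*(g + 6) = g^2 + 6*g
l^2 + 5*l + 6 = (l + 2)*(l + 3)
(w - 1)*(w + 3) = w^2 + 2*w - 3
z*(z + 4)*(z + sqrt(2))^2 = z^4 + 2*sqrt(2)*z^3 + 4*z^3 + 2*z^2 + 8*sqrt(2)*z^2 + 8*z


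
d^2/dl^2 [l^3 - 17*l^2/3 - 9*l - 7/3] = 6*l - 34/3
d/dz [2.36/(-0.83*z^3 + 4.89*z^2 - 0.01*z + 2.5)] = (5.8764*z^2 - 23.0808*z + 0.0236)/(0.83*z^3 - 4.89*z^2 + 0.01*z - 2.5)^2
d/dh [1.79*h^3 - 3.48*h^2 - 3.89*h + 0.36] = 5.37*h^2 - 6.96*h - 3.89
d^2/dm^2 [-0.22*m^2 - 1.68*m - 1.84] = -0.440000000000000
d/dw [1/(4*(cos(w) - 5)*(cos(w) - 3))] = (cos(w) - 4)*sin(w)/(2*(cos(w) - 5)^2*(cos(w) - 3)^2)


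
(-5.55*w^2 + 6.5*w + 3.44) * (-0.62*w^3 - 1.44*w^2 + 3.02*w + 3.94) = 3.441*w^5 + 3.962*w^4 - 28.2538*w^3 - 7.1906*w^2 + 35.9988*w + 13.5536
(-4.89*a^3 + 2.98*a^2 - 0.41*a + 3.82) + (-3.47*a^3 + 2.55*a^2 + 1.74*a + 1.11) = -8.36*a^3 + 5.53*a^2 + 1.33*a + 4.93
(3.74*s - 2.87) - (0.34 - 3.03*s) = 6.77*s - 3.21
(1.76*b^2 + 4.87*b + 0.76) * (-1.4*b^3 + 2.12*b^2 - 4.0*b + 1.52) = -2.464*b^5 - 3.0868*b^4 + 2.2204*b^3 - 15.1936*b^2 + 4.3624*b + 1.1552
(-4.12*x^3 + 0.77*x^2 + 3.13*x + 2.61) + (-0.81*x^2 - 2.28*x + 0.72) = -4.12*x^3 - 0.04*x^2 + 0.85*x + 3.33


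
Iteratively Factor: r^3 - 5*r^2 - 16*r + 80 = (r + 4)*(r^2 - 9*r + 20) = (r - 4)*(r + 4)*(r - 5)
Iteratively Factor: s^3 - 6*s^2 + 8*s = (s - 2)*(s^2 - 4*s) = (s - 4)*(s - 2)*(s)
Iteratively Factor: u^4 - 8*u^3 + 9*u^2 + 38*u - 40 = (u - 1)*(u^3 - 7*u^2 + 2*u + 40) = (u - 5)*(u - 1)*(u^2 - 2*u - 8) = (u - 5)*(u - 1)*(u + 2)*(u - 4)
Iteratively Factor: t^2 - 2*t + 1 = (t - 1)*(t - 1)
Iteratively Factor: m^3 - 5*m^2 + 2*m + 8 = (m + 1)*(m^2 - 6*m + 8) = (m - 2)*(m + 1)*(m - 4)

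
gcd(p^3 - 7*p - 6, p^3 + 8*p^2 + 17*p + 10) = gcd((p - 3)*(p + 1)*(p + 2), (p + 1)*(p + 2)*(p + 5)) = p^2 + 3*p + 2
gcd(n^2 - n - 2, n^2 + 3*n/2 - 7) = n - 2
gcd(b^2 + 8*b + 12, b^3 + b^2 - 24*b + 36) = b + 6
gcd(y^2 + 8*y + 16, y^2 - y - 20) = y + 4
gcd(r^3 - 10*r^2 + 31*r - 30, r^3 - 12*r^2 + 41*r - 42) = r^2 - 5*r + 6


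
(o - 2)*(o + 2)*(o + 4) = o^3 + 4*o^2 - 4*o - 16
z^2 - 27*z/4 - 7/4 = (z - 7)*(z + 1/4)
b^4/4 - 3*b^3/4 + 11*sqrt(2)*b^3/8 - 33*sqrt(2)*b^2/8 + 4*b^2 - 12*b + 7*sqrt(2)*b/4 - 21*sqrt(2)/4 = (b/2 + sqrt(2)/2)^2*(b - 3)*(b + 7*sqrt(2)/2)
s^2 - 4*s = s*(s - 4)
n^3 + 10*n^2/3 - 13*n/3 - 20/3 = (n - 5/3)*(n + 1)*(n + 4)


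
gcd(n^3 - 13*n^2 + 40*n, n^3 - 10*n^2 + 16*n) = n^2 - 8*n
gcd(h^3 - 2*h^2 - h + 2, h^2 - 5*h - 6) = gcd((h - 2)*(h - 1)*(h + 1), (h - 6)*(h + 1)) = h + 1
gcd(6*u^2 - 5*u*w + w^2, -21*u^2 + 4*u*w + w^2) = 3*u - w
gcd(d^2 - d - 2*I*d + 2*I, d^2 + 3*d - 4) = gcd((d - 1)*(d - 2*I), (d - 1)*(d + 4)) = d - 1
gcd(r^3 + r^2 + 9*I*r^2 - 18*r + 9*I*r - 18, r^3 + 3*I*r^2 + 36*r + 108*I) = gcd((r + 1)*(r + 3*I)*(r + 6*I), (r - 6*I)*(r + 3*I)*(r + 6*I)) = r^2 + 9*I*r - 18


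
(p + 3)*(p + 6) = p^2 + 9*p + 18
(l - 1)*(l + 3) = l^2 + 2*l - 3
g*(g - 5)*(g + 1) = g^3 - 4*g^2 - 5*g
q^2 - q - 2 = (q - 2)*(q + 1)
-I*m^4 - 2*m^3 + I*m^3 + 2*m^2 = m^2*(m - 2*I)*(-I*m + I)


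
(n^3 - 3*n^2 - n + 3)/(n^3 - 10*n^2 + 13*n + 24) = (n - 1)/(n - 8)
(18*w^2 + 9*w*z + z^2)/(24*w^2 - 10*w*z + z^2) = (18*w^2 + 9*w*z + z^2)/(24*w^2 - 10*w*z + z^2)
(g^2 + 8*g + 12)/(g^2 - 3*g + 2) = (g^2 + 8*g + 12)/(g^2 - 3*g + 2)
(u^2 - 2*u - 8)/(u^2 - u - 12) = (u + 2)/(u + 3)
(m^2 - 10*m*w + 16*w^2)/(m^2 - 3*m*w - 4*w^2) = (-m^2 + 10*m*w - 16*w^2)/(-m^2 + 3*m*w + 4*w^2)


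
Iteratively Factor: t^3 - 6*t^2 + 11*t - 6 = (t - 2)*(t^2 - 4*t + 3) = (t - 2)*(t - 1)*(t - 3)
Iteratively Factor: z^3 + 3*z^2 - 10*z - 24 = (z + 2)*(z^2 + z - 12) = (z - 3)*(z + 2)*(z + 4)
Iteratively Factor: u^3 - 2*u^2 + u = (u)*(u^2 - 2*u + 1) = u*(u - 1)*(u - 1)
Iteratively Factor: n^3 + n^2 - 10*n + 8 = (n - 2)*(n^2 + 3*n - 4) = (n - 2)*(n + 4)*(n - 1)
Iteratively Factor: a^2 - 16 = (a - 4)*(a + 4)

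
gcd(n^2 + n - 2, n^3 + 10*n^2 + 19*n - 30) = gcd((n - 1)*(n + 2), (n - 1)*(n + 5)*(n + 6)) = n - 1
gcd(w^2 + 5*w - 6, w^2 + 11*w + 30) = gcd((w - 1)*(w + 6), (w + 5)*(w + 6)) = w + 6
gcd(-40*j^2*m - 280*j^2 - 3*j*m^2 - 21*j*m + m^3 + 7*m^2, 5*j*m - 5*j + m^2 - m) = 5*j + m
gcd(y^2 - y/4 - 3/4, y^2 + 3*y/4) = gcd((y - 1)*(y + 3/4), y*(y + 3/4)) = y + 3/4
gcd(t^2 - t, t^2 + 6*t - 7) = t - 1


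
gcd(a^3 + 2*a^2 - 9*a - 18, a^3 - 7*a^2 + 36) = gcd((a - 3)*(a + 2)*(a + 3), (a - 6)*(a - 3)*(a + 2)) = a^2 - a - 6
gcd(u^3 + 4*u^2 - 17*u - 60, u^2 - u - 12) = u^2 - u - 12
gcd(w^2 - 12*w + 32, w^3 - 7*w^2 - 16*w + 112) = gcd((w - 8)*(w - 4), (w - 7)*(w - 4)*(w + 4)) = w - 4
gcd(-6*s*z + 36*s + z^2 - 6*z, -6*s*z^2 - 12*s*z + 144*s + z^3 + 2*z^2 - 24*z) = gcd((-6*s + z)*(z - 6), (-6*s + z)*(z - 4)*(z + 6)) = -6*s + z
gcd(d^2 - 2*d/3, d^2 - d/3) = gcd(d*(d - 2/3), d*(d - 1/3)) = d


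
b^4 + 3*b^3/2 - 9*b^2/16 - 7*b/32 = b*(b - 1/2)*(b + 1/4)*(b + 7/4)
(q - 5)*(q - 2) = q^2 - 7*q + 10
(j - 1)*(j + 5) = j^2 + 4*j - 5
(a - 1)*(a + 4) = a^2 + 3*a - 4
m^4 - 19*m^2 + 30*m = m*(m - 3)*(m - 2)*(m + 5)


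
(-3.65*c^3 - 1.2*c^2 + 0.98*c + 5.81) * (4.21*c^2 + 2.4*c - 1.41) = -15.3665*c^5 - 13.812*c^4 + 6.3923*c^3 + 28.5041*c^2 + 12.5622*c - 8.1921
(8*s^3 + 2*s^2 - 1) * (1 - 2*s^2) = -16*s^5 - 4*s^4 + 8*s^3 + 4*s^2 - 1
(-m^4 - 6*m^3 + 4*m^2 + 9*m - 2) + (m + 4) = -m^4 - 6*m^3 + 4*m^2 + 10*m + 2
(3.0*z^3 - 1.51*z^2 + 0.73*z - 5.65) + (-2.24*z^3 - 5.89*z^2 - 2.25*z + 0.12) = 0.76*z^3 - 7.4*z^2 - 1.52*z - 5.53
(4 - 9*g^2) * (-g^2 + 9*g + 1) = 9*g^4 - 81*g^3 - 13*g^2 + 36*g + 4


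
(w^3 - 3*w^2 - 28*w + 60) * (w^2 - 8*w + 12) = w^5 - 11*w^4 + 8*w^3 + 248*w^2 - 816*w + 720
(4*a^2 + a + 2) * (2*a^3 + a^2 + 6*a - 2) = 8*a^5 + 6*a^4 + 29*a^3 + 10*a - 4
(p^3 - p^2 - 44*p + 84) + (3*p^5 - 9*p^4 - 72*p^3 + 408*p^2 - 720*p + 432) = 3*p^5 - 9*p^4 - 71*p^3 + 407*p^2 - 764*p + 516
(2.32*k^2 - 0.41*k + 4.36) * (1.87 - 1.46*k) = -3.3872*k^3 + 4.937*k^2 - 7.1323*k + 8.1532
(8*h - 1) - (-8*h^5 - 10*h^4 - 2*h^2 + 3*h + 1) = 8*h^5 + 10*h^4 + 2*h^2 + 5*h - 2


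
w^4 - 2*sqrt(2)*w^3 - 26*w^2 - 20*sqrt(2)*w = w*(w - 5*sqrt(2))*(w + sqrt(2))*(w + 2*sqrt(2))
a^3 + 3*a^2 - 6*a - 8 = (a - 2)*(a + 1)*(a + 4)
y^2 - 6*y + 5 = (y - 5)*(y - 1)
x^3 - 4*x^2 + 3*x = x*(x - 3)*(x - 1)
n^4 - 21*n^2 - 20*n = n*(n - 5)*(n + 1)*(n + 4)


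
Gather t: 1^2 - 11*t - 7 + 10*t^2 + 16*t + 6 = 10*t^2 + 5*t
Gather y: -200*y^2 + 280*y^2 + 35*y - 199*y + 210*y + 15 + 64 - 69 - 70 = 80*y^2 + 46*y - 60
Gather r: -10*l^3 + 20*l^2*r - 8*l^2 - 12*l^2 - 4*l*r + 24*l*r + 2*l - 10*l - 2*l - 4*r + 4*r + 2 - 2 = -10*l^3 - 20*l^2 - 10*l + r*(20*l^2 + 20*l)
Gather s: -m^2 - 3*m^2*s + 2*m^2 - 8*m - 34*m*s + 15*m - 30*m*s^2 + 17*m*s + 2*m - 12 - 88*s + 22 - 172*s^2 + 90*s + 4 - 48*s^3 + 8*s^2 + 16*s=m^2 + 9*m - 48*s^3 + s^2*(-30*m - 164) + s*(-3*m^2 - 17*m + 18) + 14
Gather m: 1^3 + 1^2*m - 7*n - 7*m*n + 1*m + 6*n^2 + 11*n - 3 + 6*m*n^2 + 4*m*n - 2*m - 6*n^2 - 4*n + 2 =m*(6*n^2 - 3*n)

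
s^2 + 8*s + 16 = (s + 4)^2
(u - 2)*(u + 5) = u^2 + 3*u - 10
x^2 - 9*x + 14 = (x - 7)*(x - 2)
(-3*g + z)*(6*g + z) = -18*g^2 + 3*g*z + z^2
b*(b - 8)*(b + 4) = b^3 - 4*b^2 - 32*b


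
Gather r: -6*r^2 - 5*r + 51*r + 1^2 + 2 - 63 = -6*r^2 + 46*r - 60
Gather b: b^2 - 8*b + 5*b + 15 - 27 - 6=b^2 - 3*b - 18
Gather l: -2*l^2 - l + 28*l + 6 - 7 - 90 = -2*l^2 + 27*l - 91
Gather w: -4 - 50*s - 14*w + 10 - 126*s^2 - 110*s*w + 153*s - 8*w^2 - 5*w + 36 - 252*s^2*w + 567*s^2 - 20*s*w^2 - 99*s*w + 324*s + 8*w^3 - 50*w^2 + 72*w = 441*s^2 + 427*s + 8*w^3 + w^2*(-20*s - 58) + w*(-252*s^2 - 209*s + 53) + 42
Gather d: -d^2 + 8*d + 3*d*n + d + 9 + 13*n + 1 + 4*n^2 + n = -d^2 + d*(3*n + 9) + 4*n^2 + 14*n + 10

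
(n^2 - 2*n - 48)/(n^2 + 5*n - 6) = (n - 8)/(n - 1)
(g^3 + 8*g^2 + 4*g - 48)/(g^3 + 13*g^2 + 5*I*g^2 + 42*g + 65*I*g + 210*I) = (g^2 + 2*g - 8)/(g^2 + g*(7 + 5*I) + 35*I)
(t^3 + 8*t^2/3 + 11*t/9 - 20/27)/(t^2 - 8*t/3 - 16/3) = (9*t^2 + 12*t - 5)/(9*(t - 4))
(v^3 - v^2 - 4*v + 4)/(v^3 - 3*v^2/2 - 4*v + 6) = 2*(v - 1)/(2*v - 3)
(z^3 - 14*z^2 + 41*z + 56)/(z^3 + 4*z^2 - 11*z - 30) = (z^3 - 14*z^2 + 41*z + 56)/(z^3 + 4*z^2 - 11*z - 30)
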